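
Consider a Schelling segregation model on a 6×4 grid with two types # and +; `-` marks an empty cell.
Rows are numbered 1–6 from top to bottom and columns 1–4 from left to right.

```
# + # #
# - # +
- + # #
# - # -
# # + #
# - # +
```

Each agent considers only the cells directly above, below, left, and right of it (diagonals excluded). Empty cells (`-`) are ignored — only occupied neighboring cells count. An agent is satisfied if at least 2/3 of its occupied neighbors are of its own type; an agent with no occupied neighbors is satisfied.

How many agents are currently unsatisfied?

12

Row 1: (1,1)# 1/2 ✗ · (1,2)+ 0/2 ✗ · (1,3)# 2/3 ✓ · (1,4)# 1/2 ✗
Row 2: (2,1)# 1/1 ✓ · (2,3)# 2/3 ✓ · (2,4)+ 0/3 ✗
Row 3: (3,2)+ 0/1 ✗ · (3,3)# 3/4 ✓ · (3,4)# 1/2 ✗
Row 4: (4,1)# 1/1 ✓ · (4,3)# 1/2 ✗
Row 5: (5,1)# 3/3 ✓ · (5,2)# 1/2 ✗ · (5,3)+ 0/4 ✗ · (5,4)# 0/2 ✗
Row 6: (6,1)# 1/1 ✓ · (6,3)# 0/2 ✗ · (6,4)+ 0/2 ✗
Unsatisfied: (1,1), (1,2), (1,4), (2,4), (3,2), (3,4), (4,3), (5,2), (5,3), (5,4), (6,3), (6,4) — 12 in total.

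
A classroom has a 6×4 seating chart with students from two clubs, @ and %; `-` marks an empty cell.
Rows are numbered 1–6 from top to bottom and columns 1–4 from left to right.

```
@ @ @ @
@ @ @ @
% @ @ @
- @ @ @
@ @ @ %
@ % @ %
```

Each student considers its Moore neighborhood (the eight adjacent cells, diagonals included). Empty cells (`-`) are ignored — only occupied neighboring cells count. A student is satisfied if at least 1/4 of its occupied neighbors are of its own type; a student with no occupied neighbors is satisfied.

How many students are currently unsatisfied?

3

Row 1: (1,1)@ 3/3 satisfied · (1,2)@ 5/5 satisfied · (1,3)@ 5/5 satisfied · (1,4)@ 3/3 satisfied
Row 2: (2,1)@ 4/5 satisfied · (2,2)@ 7/8 satisfied · (2,3)@ 8/8 satisfied · (2,4)@ 5/5 satisfied
Row 3: (3,1)% 0/4 not · (3,2)@ 6/7 satisfied · (3,3)@ 8/8 satisfied · (3,4)@ 5/5 satisfied
Row 4: (4,2)@ 6/7 satisfied · (4,3)@ 7/8 satisfied · (4,4)@ 4/5 satisfied
Row 5: (5,1)@ 3/4 satisfied · (5,2)@ 6/7 satisfied · (5,3)@ 5/8 satisfied · (5,4)% 1/5 not
Row 6: (6,1)@ 2/3 satisfied · (6,2)% 0/5 not · (6,3)@ 2/5 satisfied · (6,4)% 1/3 satisfied
Unsatisfied: (3,1), (5,4), (6,2) — 3 in total.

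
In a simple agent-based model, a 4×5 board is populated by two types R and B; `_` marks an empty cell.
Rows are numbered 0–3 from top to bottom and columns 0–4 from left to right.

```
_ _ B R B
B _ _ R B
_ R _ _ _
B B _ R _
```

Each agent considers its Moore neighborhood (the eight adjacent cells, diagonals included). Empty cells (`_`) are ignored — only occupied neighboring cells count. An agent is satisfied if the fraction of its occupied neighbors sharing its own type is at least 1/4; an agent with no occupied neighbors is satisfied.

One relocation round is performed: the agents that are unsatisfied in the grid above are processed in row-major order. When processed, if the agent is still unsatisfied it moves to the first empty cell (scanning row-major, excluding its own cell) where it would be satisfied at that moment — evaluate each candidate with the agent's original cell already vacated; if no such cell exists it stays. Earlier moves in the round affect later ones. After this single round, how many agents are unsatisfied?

0

Initially unsatisfied (in order): (0,2), (1,0), (2,1).
  (0,2) → (0,0).
  (1,0): now satisfied by earlier moves; stays.
  (2,1) → (0,2).
Resulting grid:
B _ R R B
B _ _ R B
_ _ _ _ _
B B _ R _
All satisfied now.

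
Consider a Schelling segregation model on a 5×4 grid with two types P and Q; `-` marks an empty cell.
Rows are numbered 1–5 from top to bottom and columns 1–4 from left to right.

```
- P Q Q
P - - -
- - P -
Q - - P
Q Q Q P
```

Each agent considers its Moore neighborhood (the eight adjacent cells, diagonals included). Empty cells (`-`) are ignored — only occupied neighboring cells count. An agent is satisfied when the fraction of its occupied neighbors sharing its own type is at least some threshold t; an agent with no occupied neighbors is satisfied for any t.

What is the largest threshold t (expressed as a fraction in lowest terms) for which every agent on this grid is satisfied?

(1,2)P 1/2
(1,3)Q 1/2
(1,4)Q 1/1
(2,1)P 1/1
(3,3)P 1/1
(4,1)Q 2/2
(4,4)P 2/3
(5,1)Q 2/2
(5,2)Q 3/3
(5,3)Q 1/3
(5,4)P 1/2
The smallest same-type fraction is 1/3 at (5,3), which reduces to 1/3. Any threshold above that leaves this agent unsatisfied.

1/3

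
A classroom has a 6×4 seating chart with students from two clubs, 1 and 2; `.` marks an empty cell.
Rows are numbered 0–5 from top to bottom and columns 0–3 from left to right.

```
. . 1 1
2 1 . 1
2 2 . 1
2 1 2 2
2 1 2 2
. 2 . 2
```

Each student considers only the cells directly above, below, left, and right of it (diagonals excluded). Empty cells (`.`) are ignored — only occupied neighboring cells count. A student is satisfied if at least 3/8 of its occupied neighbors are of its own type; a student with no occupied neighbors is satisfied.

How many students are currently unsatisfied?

5

Row 0: (0,2)1 1/1 ok · (0,3)1 2/2 ok
Row 1: (1,0)2 1/2 ok · (1,1)1 0/2 unhappy · (1,3)1 2/2 ok
Row 2: (2,0)2 3/3 ok · (2,1)2 1/3 unhappy · (2,3)1 1/2 ok
Row 3: (3,0)2 2/3 ok · (3,1)1 1/4 unhappy · (3,2)2 2/3 ok · (3,3)2 2/3 ok
Row 4: (4,0)2 1/2 ok · (4,1)1 1/4 unhappy · (4,2)2 2/3 ok · (4,3)2 3/3 ok
Row 5: (5,1)2 0/1 unhappy · (5,3)2 1/1 ok
Unsatisfied: (1,1), (2,1), (3,1), (4,1), (5,1) — 5 in total.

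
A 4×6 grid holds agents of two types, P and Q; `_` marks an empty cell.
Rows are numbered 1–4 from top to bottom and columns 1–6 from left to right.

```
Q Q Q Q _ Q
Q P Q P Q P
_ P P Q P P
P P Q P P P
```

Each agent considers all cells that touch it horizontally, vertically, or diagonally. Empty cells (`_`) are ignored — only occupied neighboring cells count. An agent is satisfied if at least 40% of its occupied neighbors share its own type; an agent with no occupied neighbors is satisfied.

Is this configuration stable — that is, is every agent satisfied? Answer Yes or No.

Row 1: (1,1)Q 2/3 ok · (1,2)Q 4/5 ok · (1,3)Q 3/5 ok · (1,4)Q 3/4 ok · (1,6)Q 1/2 ok
Row 2: (2,1)Q 2/4 ok · (2,2)P 2/7 unhappy · (2,3)Q 4/8 ok · (2,4)P 2/7 unhappy · (2,5)Q 3/7 ok · (2,6)P 2/4 ok
Row 3: (3,2)P 4/7 ok · (3,3)P 5/8 ok · (3,4)Q 3/8 unhappy · (3,5)P 6/8 ok · (3,6)P 4/5 ok
Row 4: (4,1)P 2/2 ok · (4,2)P 3/4 ok · (4,3)Q 1/5 unhappy · (4,4)P 3/5 ok · (4,5)P 4/5 ok · (4,6)P 3/3 ok
For instance (2,2) has only 2/7 same-type neighbors, below 2/5.

No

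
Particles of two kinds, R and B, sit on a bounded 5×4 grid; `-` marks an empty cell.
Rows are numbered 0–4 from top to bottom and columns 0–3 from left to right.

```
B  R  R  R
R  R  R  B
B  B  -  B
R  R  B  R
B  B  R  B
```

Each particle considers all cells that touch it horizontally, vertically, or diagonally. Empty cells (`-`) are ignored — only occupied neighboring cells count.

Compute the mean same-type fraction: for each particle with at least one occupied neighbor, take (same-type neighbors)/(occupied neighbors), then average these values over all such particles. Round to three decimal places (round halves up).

0.412

(0,0)B 0/3
(0,1)R 4/5
(0,2)R 4/5
(0,3)R 2/3
(1,0)R 2/5
(1,1)R 4/7
(1,2)R 4/7
(1,3)B 1/4
(2,0)B 1/5
(2,1)B 2/7
(2,3)B 2/4
(3,0)R 1/5
(3,1)R 2/7
(3,2)B 4/7
(3,3)R 1/4
(4,0)B 1/3
(4,1)B 2/5
(4,2)R 2/5
(4,3)B 1/3
Sum over 19 particles: 0/3 + 4/5 + 4/5 + 2/3 + 2/5 + 4/7 + 4/7 + 1/4 + 1/5 + 2/7 + 2/4 + 1/5 + 2/7 + 4/7 + 1/4 + 1/3 + 2/5 + 2/5 + 1/3 = 821/105; mean = 821/105 ÷ 19 = 821/1995 = 0.411528… → 0.412.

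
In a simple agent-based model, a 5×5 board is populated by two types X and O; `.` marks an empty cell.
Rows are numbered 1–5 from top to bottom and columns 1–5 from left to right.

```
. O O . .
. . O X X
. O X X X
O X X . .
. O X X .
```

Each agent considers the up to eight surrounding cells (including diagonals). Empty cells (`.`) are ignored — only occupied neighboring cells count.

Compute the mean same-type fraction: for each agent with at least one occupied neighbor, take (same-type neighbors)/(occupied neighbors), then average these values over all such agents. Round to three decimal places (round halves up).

0.708

(1,2)O 2/2
(1,3)O 2/3
(2,3)O 3/6
(2,4)X 4/6
(2,5)X 3/3
(3,2)O 2/5
(3,3)X 4/6
(3,4)X 5/6
(3,5)X 3/3
(4,1)O 2/3
(4,2)X 3/6
(4,3)X 5/7
(5,2)O 1/4
(5,3)X 3/4
(5,4)X 2/2
Sum over 15 agents: 2/2 + 2/3 + 3/6 + 4/6 + 3/3 + 2/5 + 4/6 + 5/6 + 3/3 + 2/3 + 3/6 + 5/7 + 1/4 + 3/4 + 2/2 = 743/70; mean = 743/70 ÷ 15 = 743/1050 = 0.707619… → 0.708.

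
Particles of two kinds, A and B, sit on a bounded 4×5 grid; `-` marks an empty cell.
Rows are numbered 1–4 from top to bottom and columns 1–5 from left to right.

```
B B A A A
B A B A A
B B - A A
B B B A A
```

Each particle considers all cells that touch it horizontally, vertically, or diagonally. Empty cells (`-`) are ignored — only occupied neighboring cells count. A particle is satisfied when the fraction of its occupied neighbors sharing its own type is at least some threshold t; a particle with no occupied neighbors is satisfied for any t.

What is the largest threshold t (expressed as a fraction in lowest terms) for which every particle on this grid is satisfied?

1/7

Row 1: (1,1)B 2/3 · (1,2)B 3/5 · (1,3)A 3/5 · (1,4)A 4/5 · (1,5)A 3/3
Row 2: (2,1)B 4/5 · (2,2)A 1/7 · (2,3)B 2/7 · (2,4)A 6/7 · (2,5)A 5/5
Row 3: (3,1)B 4/5 · (3,2)B 6/7 · (3,4)A 5/7 · (3,5)A 5/5
Row 4: (4,1)B 3/3 · (4,2)B 4/4 · (4,3)B 2/4 · (4,4)A 3/4 · (4,5)A 3/3
The smallest same-type fraction is 1/7 at (2,2), which reduces to 1/7. Any threshold above that leaves this particle unsatisfied.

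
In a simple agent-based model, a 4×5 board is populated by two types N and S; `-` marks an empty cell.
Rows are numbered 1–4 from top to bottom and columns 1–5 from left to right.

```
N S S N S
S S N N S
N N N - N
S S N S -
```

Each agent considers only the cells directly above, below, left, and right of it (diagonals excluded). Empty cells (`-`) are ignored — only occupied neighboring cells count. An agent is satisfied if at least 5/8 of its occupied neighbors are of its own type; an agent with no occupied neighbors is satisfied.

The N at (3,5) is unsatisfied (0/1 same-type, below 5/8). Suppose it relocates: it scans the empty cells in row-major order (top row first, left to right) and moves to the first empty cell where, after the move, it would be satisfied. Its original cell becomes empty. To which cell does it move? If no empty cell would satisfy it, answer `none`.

Vacating (3,5). Empty cells in order:
  (3,4): 2/3 same-type → satisfied — stop here.

(3,4)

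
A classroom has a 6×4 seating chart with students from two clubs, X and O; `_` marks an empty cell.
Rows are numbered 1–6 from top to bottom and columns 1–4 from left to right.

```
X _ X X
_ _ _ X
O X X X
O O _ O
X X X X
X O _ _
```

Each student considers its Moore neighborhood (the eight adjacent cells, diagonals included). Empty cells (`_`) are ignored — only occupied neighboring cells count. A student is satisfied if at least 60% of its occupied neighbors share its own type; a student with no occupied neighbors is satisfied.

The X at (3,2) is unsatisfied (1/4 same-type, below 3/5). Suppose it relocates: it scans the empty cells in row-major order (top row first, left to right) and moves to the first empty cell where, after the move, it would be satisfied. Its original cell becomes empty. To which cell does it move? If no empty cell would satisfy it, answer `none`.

(1,2)

Vacating (3,2). Empty cells in order:
  (1,2): 2/2 same-type → satisfied — stop here.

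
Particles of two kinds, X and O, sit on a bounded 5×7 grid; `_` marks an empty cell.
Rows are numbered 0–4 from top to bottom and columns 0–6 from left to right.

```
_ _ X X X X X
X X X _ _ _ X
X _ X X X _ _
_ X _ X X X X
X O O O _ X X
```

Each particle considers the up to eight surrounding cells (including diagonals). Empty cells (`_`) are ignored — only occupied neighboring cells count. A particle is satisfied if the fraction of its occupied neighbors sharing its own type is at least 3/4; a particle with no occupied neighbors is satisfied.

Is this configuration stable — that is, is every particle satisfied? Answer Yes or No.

No

(0,2)X 3/3 ✓
(0,3)X 3/3 ✓
(0,4)X 2/2 ✓
(0,5)X 3/3 ✓
(0,6)X 2/2 ✓
(1,0)X 2/2 ✓
(1,1)X 5/5 ✓
(1,2)X 5/5 ✓
(1,6)X 2/2 ✓
(2,0)X 3/3 ✓
(2,2)X 5/5 ✓
(2,3)X 5/5 ✓
(2,4)X 4/4 ✓
(3,1)X 3/5 ✗
(3,3)X 4/6 ✗
(3,4)X 5/6 ✓
(3,5)X 5/5 ✓
(3,6)X 3/3 ✓
(4,0)X 1/2 ✗
(4,1)O 1/3 ✗
(4,2)O 2/4 ✗
(4,3)O 1/3 ✗
(4,5)X 4/4 ✓
(4,6)X 3/3 ✓
For instance (3,1) has only 3/5 same-type neighbors, below 3/4.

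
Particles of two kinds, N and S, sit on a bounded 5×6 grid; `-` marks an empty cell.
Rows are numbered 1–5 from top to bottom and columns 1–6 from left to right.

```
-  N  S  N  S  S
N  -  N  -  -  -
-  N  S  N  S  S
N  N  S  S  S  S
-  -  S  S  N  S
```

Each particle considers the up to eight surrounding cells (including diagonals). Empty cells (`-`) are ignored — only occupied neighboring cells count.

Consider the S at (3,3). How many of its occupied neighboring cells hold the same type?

Occupied neighbors of (3,3): (2,3)=N, (3,2)=N, (3,4)=N, (4,2)=N, (4,3)=S, (4,4)=S.
Same type (S): 2 of 6.

2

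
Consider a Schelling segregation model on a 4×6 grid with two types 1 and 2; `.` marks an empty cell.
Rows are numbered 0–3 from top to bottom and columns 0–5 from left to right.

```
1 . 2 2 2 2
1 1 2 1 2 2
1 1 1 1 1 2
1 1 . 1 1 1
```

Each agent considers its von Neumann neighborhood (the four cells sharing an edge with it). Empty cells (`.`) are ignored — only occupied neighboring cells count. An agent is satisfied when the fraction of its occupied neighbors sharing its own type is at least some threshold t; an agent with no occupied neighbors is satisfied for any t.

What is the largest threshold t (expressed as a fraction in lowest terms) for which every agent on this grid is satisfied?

1/4

(0,0)1 1/1
(0,2)2 2/2
(0,3)2 2/3
(0,4)2 3/3
(0,5)2 2/2
(1,0)1 3/3
(1,1)1 2/3
(1,2)2 1/4
(1,3)1 1/4
(1,4)2 2/4
(1,5)2 3/3
(2,0)1 3/3
(2,1)1 4/4
(2,2)1 2/3
(2,3)1 4/4
(2,4)1 2/4
(2,5)2 1/3
(3,0)1 2/2
(3,1)1 2/2
(3,3)1 2/2
(3,4)1 3/3
(3,5)1 1/2
The smallest same-type fraction is 1/4 at (1,2), which reduces to 1/4. Any threshold above that leaves this agent unsatisfied.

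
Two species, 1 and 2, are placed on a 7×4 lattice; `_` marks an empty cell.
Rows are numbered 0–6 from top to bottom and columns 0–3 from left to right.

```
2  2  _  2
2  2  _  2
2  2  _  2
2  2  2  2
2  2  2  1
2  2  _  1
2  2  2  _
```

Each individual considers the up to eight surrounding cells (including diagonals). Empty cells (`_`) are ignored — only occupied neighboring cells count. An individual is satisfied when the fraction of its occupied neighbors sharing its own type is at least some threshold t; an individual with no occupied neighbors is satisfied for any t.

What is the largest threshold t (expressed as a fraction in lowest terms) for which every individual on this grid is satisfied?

1/4

Row 0: (0,0)2 3/3 · (0,1)2 3/3 · (0,3)2 1/1
Row 1: (1,0)2 5/5 · (1,1)2 5/5 · (1,3)2 2/2
Row 2: (2,0)2 5/5 · (2,1)2 6/6 · (2,3)2 3/3
Row 3: (3,0)2 5/5 · (3,1)2 7/7 · (3,2)2 6/7 · (3,3)2 3/4
Row 4: (4,0)2 5/5 · (4,1)2 7/7 · (4,2)2 5/7 · (4,3)1 1/4
Row 5: (5,0)2 5/5 · (5,1)2 7/7 · (5,3)1 1/3
Row 6: (6,0)2 3/3 · (6,1)2 4/4 · (6,2)2 2/3
The smallest same-type fraction is 1/4 at (4,3), which reduces to 1/4. Any threshold above that leaves this individual unsatisfied.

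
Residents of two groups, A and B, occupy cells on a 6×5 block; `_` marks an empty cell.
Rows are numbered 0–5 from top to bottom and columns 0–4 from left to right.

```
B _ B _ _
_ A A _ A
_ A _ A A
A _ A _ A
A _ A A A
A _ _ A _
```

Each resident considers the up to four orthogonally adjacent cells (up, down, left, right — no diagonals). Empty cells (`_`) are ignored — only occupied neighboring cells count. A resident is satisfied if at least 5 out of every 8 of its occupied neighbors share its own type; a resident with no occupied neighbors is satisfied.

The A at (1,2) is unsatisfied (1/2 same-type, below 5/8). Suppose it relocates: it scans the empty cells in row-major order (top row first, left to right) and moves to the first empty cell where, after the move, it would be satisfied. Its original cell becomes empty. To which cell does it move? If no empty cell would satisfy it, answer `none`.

(0,4)

Vacating (1,2). Empty cells in order:
  (0,1): 1/3 same-type → still unsatisfied.
  (0,3): 0/1 same-type → still unsatisfied.
  (0,4): 1/1 same-type → satisfied — stop here.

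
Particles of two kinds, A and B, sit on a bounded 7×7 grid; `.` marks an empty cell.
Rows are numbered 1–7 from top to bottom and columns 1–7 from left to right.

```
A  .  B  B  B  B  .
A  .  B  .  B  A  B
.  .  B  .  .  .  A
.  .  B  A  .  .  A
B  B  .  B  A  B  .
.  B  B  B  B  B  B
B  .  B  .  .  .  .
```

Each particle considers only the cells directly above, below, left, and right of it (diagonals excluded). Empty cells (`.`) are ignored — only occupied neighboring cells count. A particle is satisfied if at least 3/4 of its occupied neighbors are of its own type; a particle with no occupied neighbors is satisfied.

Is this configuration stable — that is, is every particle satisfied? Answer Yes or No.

No

Row 1: (1,1)A 1/1 satisfied · (1,3)B 2/2 satisfied · (1,4)B 2/2 satisfied · (1,5)B 3/3 satisfied · (1,6)B 1/2 not
Row 2: (2,1)A 1/1 satisfied · (2,3)B 2/2 satisfied · (2,5)B 1/2 not · (2,6)A 0/3 not · (2,7)B 0/2 not
Row 3: (3,3)B 2/2 satisfied · (3,7)A 1/2 not
Row 4: (4,3)B 1/2 not · (4,4)A 0/2 not · (4,7)A 1/1 satisfied
Row 5: (5,1)B 1/1 satisfied · (5,2)B 2/2 satisfied · (5,4)B 1/3 not · (5,5)A 0/3 not · (5,6)B 1/2 not
Row 6: (6,2)B 2/2 satisfied · (6,3)B 3/3 satisfied · (6,4)B 3/3 satisfied · (6,5)B 2/3 not · (6,6)B 3/3 satisfied · (6,7)B 1/1 satisfied
Row 7: (7,1)B 0/0 satisfied · (7,3)B 1/1 satisfied
For instance (1,6) has only 1/2 same-type neighbors, below 3/4.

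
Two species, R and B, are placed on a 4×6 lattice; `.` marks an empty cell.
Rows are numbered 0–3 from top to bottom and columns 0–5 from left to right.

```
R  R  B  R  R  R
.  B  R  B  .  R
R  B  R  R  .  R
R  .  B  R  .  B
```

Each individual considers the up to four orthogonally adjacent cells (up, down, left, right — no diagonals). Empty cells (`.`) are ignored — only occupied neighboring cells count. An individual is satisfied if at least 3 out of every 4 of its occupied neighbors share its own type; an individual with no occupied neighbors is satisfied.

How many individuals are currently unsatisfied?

14

Row 0: (0,0)R 1/1 ✓ · (0,1)R 1/3 ✗ · (0,2)B 0/3 ✗ · (0,3)R 1/3 ✗ · (0,4)R 2/2 ✓ · (0,5)R 2/2 ✓
Row 1: (1,1)B 1/3 ✗ · (1,2)R 1/4 ✗ · (1,3)B 0/3 ✗ · (1,5)R 2/2 ✓
Row 2: (2,0)R 1/2 ✗ · (2,1)B 1/3 ✗ · (2,2)R 2/4 ✗ · (2,3)R 2/3 ✗ · (2,5)R 1/2 ✗
Row 3: (3,0)R 1/1 ✓ · (3,2)B 0/2 ✗ · (3,3)R 1/2 ✗ · (3,5)B 0/1 ✗
Unsatisfied: (0,1), (0,2), (0,3), (1,1), (1,2), (1,3), (2,0), (2,1), (2,2), (2,3), (2,5), (3,2), (3,3), (3,5) — 14 in total.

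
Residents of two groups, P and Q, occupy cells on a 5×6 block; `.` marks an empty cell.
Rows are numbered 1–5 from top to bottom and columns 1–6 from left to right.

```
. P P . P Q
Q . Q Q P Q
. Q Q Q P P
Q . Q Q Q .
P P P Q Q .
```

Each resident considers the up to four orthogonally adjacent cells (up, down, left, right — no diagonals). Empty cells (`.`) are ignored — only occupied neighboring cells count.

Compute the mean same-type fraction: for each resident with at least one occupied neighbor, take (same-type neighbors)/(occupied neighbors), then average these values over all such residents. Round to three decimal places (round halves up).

0.648

Row 1: (1,2)P 1/1 · (1,3)P 1/2 · (1,5)P 1/2 · (1,6)Q 1/2
Row 2: (2,1)Q — no occupied neighbors · (2,3)Q 2/3 · (2,4)Q 2/3 · (2,5)P 2/4 · (2,6)Q 1/3
Row 3: (3,2)Q 1/1 · (3,3)Q 4/4 · (3,4)Q 3/4 · (3,5)P 2/4 · (3,6)P 1/2
Row 4: (4,1)Q 0/1 · (4,3)Q 2/3 · (4,4)Q 4/4 · (4,5)Q 2/3
Row 5: (5,1)P 1/2 · (5,2)P 2/2 · (5,3)P 1/3 · (5,4)Q 2/3 · (5,5)Q 2/2
Sum over 22 residents: 1/1 + 1/2 + 1/2 + 1/2 + 2/3 + 2/3 + 2/4 + 1/3 + 1/1 + 4/4 + 3/4 + 2/4 + 1/2 + 0/1 + 2/3 + 4/4 + 2/3 + 1/2 + 2/2 + 1/3 + 2/3 + 2/2 = 57/4; mean = 57/4 ÷ 22 = 57/88 = 0.647727… → 0.648.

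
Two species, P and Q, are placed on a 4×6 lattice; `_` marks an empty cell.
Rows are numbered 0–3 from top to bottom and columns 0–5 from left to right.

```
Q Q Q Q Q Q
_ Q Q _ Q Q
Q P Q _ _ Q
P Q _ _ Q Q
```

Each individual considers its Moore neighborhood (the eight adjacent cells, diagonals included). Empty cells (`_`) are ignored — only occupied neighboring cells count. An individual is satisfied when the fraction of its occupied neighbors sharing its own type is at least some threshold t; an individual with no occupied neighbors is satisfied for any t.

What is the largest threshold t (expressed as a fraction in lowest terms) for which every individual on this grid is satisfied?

1/6

(0,0)Q 2/2
(0,1)Q 4/4
(0,2)Q 4/4
(0,3)Q 4/4
(0,4)Q 4/4
(0,5)Q 3/3
(1,1)Q 6/7
(1,2)Q 5/6
(1,4)Q 5/5
(1,5)Q 4/4
(2,0)Q 2/4
(2,1)P 1/6
(2,2)Q 3/4
(2,5)Q 4/4
(3,0)P 1/3
(3,1)Q 2/4
(3,4)Q 2/2
(3,5)Q 2/2
The smallest same-type fraction is 1/6 at (2,1), which reduces to 1/6. Any threshold above that leaves this individual unsatisfied.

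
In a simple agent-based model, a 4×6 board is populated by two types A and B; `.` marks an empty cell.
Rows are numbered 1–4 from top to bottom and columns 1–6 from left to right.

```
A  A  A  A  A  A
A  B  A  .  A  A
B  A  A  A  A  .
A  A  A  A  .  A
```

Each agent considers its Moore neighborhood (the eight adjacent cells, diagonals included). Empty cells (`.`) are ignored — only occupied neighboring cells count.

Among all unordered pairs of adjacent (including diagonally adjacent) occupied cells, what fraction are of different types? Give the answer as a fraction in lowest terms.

11/51

Scan each occupied cell's neighbors to the right and below (and the two forward diagonals) so each pair is counted once.
Row 1: A(1,1)–A(1,2)= A(1,1)–A(2,1)= A(1,1)–B(2,2)≠ A(1,2)–A(1,3)= A(1,2)–B(2,2)≠ A(1,2)–A(2,3)= A(1,2)–A(2,1)= A(1,3)–A(1,4)= A(1,3)–A(2,3)= A(1,3)–B(2,2)≠ A(1,4)–A(1,5)= A(1,4)–A(2,5)= A(1,4)–A(2,3)= A(1,5)–A(1,6)= A(1,5)–A(2,5)= A(1,5)–A(2,6)= A(1,6)–A(2,6)= A(1,6)–A(2,5)=  → 3/18 unlike.
Row 2: A(2,1)–B(2,2)≠ A(2,1)–B(3,1)≠ A(2,1)–A(3,2)= B(2,2)–A(2,3)≠ B(2,2)–A(3,2)≠ B(2,2)–A(3,3)≠ B(2,2)–B(3,1)= A(2,3)–A(3,3)= A(2,3)–A(3,4)= A(2,3)–A(3,2)= A(2,5)–A(2,6)= A(2,5)–A(3,5)= A(2,5)–A(3,4)= A(2,6)–A(3,5)=  → 5/14 unlike.
Row 3: B(3,1)–A(3,2)≠ B(3,1)–A(4,1)≠ B(3,1)–A(4,2)≠ A(3,2)–A(3,3)= A(3,2)–A(4,2)= A(3,2)–A(4,3)= A(3,2)–A(4,1)= A(3,3)–A(3,4)= A(3,3)–A(4,3)= A(3,3)–A(4,4)= A(3,3)–A(4,2)= A(3,4)–A(3,5)= A(3,4)–A(4,4)= A(3,4)–A(4,3)= A(3,5)–A(4,6)= A(3,5)–A(4,4)=  → 3/16 unlike.
Row 4: A(4,1)–A(4,2)= A(4,2)–A(4,3)= A(4,3)–A(4,4)=  → 0/3 unlike.
Total adjacent occupied pairs: 51; unlike-type pairs: 11.
11/51 is already in lowest terms.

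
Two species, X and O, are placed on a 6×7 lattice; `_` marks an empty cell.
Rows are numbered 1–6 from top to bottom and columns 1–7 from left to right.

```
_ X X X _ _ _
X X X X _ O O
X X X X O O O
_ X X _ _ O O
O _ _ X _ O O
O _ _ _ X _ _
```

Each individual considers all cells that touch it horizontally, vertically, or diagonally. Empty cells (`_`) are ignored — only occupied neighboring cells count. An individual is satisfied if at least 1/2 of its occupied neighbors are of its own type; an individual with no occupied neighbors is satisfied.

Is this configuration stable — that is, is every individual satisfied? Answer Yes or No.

Yes

(1,2)X 4/4 satisfied
(1,3)X 5/5 satisfied
(1,4)X 3/3 satisfied
(2,1)X 4/4 satisfied
(2,2)X 7/7 satisfied
(2,3)X 8/8 satisfied
(2,4)X 5/6 satisfied
(2,6)O 4/4 satisfied
(2,7)O 3/3 satisfied
(3,1)X 4/4 satisfied
(3,2)X 7/7 satisfied
(3,3)X 7/7 satisfied
(3,4)X 4/5 satisfied
(3,5)O 3/5 satisfied
(3,6)O 6/6 satisfied
(3,7)O 5/5 satisfied
(4,2)X 4/5 satisfied
(4,3)X 5/5 satisfied
(4,6)O 6/6 satisfied
(4,7)O 5/5 satisfied
(5,1)O 1/2 satisfied
(5,4)X 2/2 satisfied
(5,6)O 3/4 satisfied
(5,7)O 3/3 satisfied
(6,1)O 1/1 satisfied
(6,5)X 1/2 satisfied
All meet the threshold, so the configuration is stable.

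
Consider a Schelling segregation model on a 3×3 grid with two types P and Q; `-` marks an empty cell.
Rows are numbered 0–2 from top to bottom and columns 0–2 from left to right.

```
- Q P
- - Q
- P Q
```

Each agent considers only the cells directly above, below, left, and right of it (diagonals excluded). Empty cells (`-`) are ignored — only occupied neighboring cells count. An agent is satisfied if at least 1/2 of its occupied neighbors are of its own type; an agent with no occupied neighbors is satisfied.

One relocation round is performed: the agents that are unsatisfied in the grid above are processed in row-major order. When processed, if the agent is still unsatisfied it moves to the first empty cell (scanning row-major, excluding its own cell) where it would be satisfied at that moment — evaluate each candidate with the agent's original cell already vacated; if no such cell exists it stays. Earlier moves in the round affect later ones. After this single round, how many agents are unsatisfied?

Initially unsatisfied (in order): (0,1), (0,2), (2,1).
  (0,1) → (0,0).
  (0,2) → (1,1).
  (2,1): now satisfied by earlier moves; stays.
Resulting grid:
Q - -
- P Q
- P Q
All satisfied now.

0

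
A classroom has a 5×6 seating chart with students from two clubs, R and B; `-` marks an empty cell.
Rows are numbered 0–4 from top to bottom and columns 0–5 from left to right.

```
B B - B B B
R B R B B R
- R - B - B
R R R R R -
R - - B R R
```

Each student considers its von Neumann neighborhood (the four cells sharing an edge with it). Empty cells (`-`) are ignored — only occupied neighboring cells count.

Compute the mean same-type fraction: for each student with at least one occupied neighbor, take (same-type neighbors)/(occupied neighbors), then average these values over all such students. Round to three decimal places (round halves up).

(0,0)B 1/2
(0,1)B 2/2
(0,3)B 2/2
(0,4)B 3/3
(0,5)B 1/2
(1,0)R 0/2
(1,1)B 1/4
(1,2)R 0/2
(1,3)B 3/4
(1,4)B 2/3
(1,5)R 0/3
(2,1)R 1/2
(2,3)B 1/2
(2,5)B 0/1
(3,0)R 2/2
(3,1)R 3/3
(3,2)R 2/2
(3,3)R 2/4
(3,4)R 2/2
(4,0)R 1/1
(4,3)B 0/2
(4,4)R 2/3
(4,5)R 1/1
Sum over 23 students: 1/2 + 2/2 + 2/2 + 3/3 + 1/2 + 0/2 + 1/4 + 0/2 + 3/4 + 2/3 + 0/3 + 1/2 + 1/2 + 0/1 + 2/2 + 3/3 + 2/2 + 2/4 + 2/2 + 1/1 + 0/2 + 2/3 + 1/1 = 83/6; mean = 83/6 ÷ 23 = 83/138 = 0.601449… → 0.601.

0.601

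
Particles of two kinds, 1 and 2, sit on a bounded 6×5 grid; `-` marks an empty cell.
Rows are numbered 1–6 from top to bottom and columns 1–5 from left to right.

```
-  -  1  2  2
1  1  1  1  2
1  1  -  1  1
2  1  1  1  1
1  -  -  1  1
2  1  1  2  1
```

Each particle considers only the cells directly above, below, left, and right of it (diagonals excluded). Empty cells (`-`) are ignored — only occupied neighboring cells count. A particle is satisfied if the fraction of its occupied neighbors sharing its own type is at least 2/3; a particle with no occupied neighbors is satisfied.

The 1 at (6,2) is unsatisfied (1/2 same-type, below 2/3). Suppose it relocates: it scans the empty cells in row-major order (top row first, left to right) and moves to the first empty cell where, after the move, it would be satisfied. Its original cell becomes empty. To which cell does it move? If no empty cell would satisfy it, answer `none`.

Vacating (6,2). Empty cells in order:
  (1,1): 1/1 same-type → satisfied — stop here.

(1,1)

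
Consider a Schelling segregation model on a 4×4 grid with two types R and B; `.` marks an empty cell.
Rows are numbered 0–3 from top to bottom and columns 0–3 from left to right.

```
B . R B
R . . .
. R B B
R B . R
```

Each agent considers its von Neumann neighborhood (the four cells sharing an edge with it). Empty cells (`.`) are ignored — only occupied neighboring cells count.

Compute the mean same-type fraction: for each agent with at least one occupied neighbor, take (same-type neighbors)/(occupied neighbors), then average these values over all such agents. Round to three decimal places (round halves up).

0.100

(0,0)B 0/1
(0,2)R 0/1
(0,3)B 0/1
(1,0)R 0/1
(2,1)R 0/2
(2,2)B 1/2
(2,3)B 1/2
(3,0)R 0/1
(3,1)B 0/2
(3,3)R 0/1
Sum over 10 agents: 0/1 + 0/1 + 0/1 + 0/1 + 0/2 + 1/2 + 1/2 + 0/1 + 0/2 + 0/1 = 1; mean = 1 ÷ 10 = 1/10 = 0.1 → 0.100.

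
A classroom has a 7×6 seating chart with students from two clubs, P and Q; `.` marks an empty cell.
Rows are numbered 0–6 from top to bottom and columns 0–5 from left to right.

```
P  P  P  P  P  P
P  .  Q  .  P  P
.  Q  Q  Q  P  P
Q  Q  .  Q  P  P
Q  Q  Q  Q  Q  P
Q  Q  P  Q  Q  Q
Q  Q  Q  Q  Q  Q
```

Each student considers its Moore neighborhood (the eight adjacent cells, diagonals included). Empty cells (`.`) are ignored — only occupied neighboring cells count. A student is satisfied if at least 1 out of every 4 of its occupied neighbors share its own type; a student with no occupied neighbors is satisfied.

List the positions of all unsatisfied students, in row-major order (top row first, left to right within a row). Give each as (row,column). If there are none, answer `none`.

(5,2)

(0,0)P 2/2 ✓
(0,1)P 3/4 ✓
(0,2)P 2/3 ✓
(0,3)P 3/4 ✓
(0,4)P 4/4 ✓
(0,5)P 3/3 ✓
(1,0)P 2/3 ✓
(1,2)Q 3/6 ✓
(1,4)P 6/7 ✓
(1,5)P 5/5 ✓
(2,1)Q 4/5 ✓
(2,2)Q 5/5 ✓
(2,3)Q 3/6 ✓
(2,4)P 5/7 ✓
(2,5)P 5/5 ✓
(3,0)Q 4/4 ✓
(3,1)Q 6/6 ✓
(3,3)Q 5/7 ✓
(3,4)P 4/8 ✓
(3,5)P 4/5 ✓
(4,0)Q 5/5 ✓
(4,1)Q 6/7 ✓
(4,2)Q 6/7 ✓
(4,3)Q 5/7 ✓
(4,4)Q 5/8 ✓
(4,5)P 2/5 ✓
(5,0)Q 5/5 ✓
(5,1)Q 7/8 ✓
(5,2)P 0/8 ✗
(5,3)Q 7/8 ✓
(5,4)Q 7/8 ✓
(5,5)Q 4/5 ✓
(6,0)Q 3/3 ✓
(6,1)Q 4/5 ✓
(6,2)Q 4/5 ✓
(6,3)Q 4/5 ✓
(6,4)Q 5/5 ✓
(6,5)Q 3/3 ✓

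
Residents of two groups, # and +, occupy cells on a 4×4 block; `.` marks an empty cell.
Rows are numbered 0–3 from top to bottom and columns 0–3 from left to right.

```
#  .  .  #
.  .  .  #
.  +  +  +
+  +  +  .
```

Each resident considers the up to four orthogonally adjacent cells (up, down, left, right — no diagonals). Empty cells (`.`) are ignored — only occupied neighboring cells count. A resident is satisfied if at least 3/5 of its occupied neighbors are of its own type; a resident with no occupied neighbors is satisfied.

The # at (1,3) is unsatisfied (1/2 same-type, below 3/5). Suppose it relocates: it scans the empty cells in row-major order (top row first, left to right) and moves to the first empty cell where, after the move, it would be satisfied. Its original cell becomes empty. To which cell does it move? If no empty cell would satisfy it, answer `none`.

Vacating (1,3). Empty cells in order:
  (0,1): 1/1 same-type → satisfied — stop here.

(0,1)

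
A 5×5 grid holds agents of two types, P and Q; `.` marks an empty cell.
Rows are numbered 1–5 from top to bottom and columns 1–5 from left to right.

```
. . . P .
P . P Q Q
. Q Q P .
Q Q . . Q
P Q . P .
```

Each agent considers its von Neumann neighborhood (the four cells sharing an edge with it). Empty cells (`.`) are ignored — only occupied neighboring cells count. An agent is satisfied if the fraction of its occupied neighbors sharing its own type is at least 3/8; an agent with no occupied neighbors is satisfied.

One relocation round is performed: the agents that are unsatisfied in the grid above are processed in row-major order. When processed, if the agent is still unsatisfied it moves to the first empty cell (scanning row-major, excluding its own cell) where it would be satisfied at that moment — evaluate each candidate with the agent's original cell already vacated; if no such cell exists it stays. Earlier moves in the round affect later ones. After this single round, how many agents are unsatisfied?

Initially unsatisfied (in order): (1,4), (2,3), (2,4), (3,3), (3,4), (5,1).
  (1,4) → (1,1).
  (2,3) → (1,2).
  (2,4): now satisfied by earlier moves; stays.
  (3,3): now satisfied by earlier moves; stays.
  (3,4) → (1,3).
  (5,1) → (1,4).
Resulting grid:
P P P P .
P . . Q Q
. Q Q . .
Q Q . . Q
. Q . P .
All satisfied now.

0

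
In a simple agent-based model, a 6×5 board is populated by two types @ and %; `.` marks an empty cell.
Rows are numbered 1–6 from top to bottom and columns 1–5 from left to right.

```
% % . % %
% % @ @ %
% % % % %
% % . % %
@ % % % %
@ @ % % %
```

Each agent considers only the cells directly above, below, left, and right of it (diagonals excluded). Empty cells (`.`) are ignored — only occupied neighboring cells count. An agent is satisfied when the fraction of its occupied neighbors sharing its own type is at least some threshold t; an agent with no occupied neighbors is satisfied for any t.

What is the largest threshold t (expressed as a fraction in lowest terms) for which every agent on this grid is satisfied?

(1,1)% 2/2
(1,2)% 2/2
(1,4)% 1/2
(1,5)% 2/2
(2,1)% 3/3
(2,2)% 3/4
(2,3)@ 1/3
(2,4)@ 1/4
(2,5)% 2/3
(3,1)% 3/3
(3,2)% 4/4
(3,3)% 2/3
(3,4)% 3/4
(3,5)% 3/3
(4,1)% 2/3
(4,2)% 3/3
(4,4)% 3/3
(4,5)% 3/3
(5,1)@ 1/3
(5,2)% 2/4
(5,3)% 3/3
(5,4)% 4/4
(5,5)% 3/3
(6,1)@ 2/2
(6,2)@ 1/3
(6,3)% 2/3
(6,4)% 3/3
(6,5)% 2/2
The smallest same-type fraction is 1/4 at (2,4), which reduces to 1/4. Any threshold above that leaves this agent unsatisfied.

1/4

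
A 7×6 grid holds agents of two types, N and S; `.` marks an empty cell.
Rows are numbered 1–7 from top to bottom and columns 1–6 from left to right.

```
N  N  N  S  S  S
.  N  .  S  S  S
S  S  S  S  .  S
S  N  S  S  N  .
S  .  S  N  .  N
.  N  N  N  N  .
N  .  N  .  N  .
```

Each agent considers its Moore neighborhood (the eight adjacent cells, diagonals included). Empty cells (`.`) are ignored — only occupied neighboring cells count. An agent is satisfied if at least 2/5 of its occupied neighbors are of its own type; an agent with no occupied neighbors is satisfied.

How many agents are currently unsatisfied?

3

(1,1)N 2/2 ✓
(1,2)N 3/3 ✓
(1,3)N 2/4 ✓
(1,4)S 3/4 ✓
(1,5)S 5/5 ✓
(1,6)S 3/3 ✓
(2,2)N 3/6 ✓
(2,4)S 5/6 ✓
(2,5)S 7/7 ✓
(2,6)S 4/4 ✓
(3,1)S 2/4 ✓
(3,2)S 4/6 ✓
(3,3)S 5/7 ✓
(3,4)S 5/6 ✓
(3,6)S 2/3 ✓
(4,1)S 3/4 ✓
(4,2)N 0/7 ✗
(4,3)S 5/7 ✓
(4,4)S 4/6 ✓
(4,5)N 2/5 ✓
(5,1)S 1/3 ✗
(5,3)S 2/7 ✗
(5,4)N 4/7 ✓
(5,6)N 2/2 ✓
(6,2)N 3/5 ✓
(6,3)N 4/5 ✓
(6,4)N 5/6 ✓
(6,5)N 4/4 ✓
(7,1)N 1/1 ✓
(7,3)N 3/3 ✓
(7,5)N 2/2 ✓
Unsatisfied: (4,2), (5,1), (5,3) — 3 in total.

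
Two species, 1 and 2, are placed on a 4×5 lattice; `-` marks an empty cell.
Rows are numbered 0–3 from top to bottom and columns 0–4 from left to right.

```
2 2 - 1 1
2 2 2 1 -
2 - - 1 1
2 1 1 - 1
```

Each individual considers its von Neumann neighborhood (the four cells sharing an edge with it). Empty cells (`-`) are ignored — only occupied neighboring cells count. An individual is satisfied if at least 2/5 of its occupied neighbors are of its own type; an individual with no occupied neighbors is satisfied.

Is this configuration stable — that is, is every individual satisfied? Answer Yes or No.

Row 0: (0,0)2 2/2 ✓ · (0,1)2 2/2 ✓ · (0,3)1 2/2 ✓ · (0,4)1 1/1 ✓
Row 1: (1,0)2 3/3 ✓ · (1,1)2 3/3 ✓ · (1,2)2 1/2 ✓ · (1,3)1 2/3 ✓
Row 2: (2,0)2 2/2 ✓ · (2,3)1 2/2 ✓ · (2,4)1 2/2 ✓
Row 3: (3,0)2 1/2 ✓ · (3,1)1 1/2 ✓ · (3,2)1 1/1 ✓ · (3,4)1 1/1 ✓
All meet the threshold, so the configuration is stable.

Yes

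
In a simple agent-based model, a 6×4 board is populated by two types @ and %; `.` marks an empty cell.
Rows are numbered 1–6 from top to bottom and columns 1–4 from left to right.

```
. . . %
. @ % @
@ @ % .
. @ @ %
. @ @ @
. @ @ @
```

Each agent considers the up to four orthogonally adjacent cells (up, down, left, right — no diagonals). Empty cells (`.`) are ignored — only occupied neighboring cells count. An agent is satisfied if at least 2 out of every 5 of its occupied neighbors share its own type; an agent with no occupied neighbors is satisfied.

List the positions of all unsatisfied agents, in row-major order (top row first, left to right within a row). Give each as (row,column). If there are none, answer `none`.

(1,4), (2,3), (2,4), (3,3), (4,4)

Row 1: (1,4)% 0/1 ✗
Row 2: (2,2)@ 1/2 ✓ · (2,3)% 1/3 ✗ · (2,4)@ 0/2 ✗
Row 3: (3,1)@ 1/1 ✓ · (3,2)@ 3/4 ✓ · (3,3)% 1/3 ✗
Row 4: (4,2)@ 3/3 ✓ · (4,3)@ 2/4 ✓ · (4,4)% 0/2 ✗
Row 5: (5,2)@ 3/3 ✓ · (5,3)@ 4/4 ✓ · (5,4)@ 2/3 ✓
Row 6: (6,2)@ 2/2 ✓ · (6,3)@ 3/3 ✓ · (6,4)@ 2/2 ✓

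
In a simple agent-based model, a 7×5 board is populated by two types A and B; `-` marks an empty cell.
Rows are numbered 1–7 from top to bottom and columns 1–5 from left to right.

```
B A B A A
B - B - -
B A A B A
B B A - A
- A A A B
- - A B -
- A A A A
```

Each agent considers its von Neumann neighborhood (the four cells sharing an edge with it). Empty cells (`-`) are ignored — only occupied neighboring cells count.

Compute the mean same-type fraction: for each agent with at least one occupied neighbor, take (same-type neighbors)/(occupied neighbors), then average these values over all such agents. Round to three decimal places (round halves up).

Row 1: (1,1)B 1/2 · (1,2)A 0/2 · (1,3)B 1/3 · (1,4)A 1/2 · (1,5)A 1/1
Row 2: (2,1)B 2/2 · (2,3)B 1/2
Row 3: (3,1)B 2/3 · (3,2)A 1/3 · (3,3)A 2/4 · (3,4)B 0/2 · (3,5)A 1/2
Row 4: (4,1)B 2/2 · (4,2)B 1/4 · (4,3)A 2/3 · (4,5)A 1/2
Row 5: (5,2)A 1/2 · (5,3)A 4/4 · (5,4)A 1/3 · (5,5)B 0/2
Row 6: (6,3)A 2/3 · (6,4)B 0/3
Row 7: (7,2)A 1/1 · (7,3)A 3/3 · (7,4)A 2/3 · (7,5)A 1/1
Sum over 26 agents: 1/2 + 0/2 + 1/3 + 1/2 + 1/1 + 2/2 + 1/2 + 2/3 + 1/3 + 2/4 + 0/2 + 1/2 + 2/2 + 1/4 + 2/3 + 1/2 + 1/2 + 4/4 + 1/3 + 0/2 + 2/3 + 0/3 + 1/1 + 3/3 + 2/3 + 1/1 = 173/12; mean = 173/12 ÷ 26 = 173/312 = 0.554487… → 0.554.

0.554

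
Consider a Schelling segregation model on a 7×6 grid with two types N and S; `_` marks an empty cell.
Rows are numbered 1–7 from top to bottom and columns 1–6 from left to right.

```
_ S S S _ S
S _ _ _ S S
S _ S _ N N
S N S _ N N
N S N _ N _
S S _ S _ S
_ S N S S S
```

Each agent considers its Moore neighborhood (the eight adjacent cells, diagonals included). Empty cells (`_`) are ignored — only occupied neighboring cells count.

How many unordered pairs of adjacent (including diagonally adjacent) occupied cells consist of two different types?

23

Scan each occupied cell's neighbors to the right and below (and the two forward diagonals) so each pair is counted once.
From row 1: 0 unlike of 6 pairs (running 0/6).
From row 2: 4 unlike of 6 pairs (running 4/12).
From row 3: 2 unlike of 9 pairs (running 6/21).
From row 4: 5 unlike of 12 pairs (running 11/33).
From row 5: 8 unlike of 10 pairs (running 19/43).
From row 6: 2 unlike of 9 pairs (running 21/52).
From row 7: 2 unlike of 4 pairs (running 23/56).
Total adjacent occupied pairs: 56; unlike-type pairs: 23.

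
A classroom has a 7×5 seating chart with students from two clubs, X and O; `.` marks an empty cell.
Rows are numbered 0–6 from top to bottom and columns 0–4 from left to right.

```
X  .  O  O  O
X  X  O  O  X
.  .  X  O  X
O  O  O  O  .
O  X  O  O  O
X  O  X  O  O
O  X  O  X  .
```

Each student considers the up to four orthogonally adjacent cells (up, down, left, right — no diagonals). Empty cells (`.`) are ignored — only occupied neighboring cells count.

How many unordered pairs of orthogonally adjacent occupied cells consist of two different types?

Scan each occupied cell's neighbors to the right and below so each pair is counted once.
Row 0: X(0,0)–X(1,0)= O(0,2)–O(0,3)= O(0,2)–O(1,2)= O(0,3)–O(0,4)= O(0,3)–O(1,3)= O(0,4)–X(1,4)≠  → 1/6 unlike.
Row 1: X(1,0)–X(1,1)= X(1,1)–O(1,2)≠ O(1,2)–O(1,3)= O(1,2)–X(2,2)≠ O(1,3)–X(1,4)≠ O(1,3)–O(2,3)= X(1,4)–X(2,4)=  → 3/7 unlike.
Row 2: X(2,2)–O(2,3)≠ X(2,2)–O(3,2)≠ O(2,3)–X(2,4)≠ O(2,3)–O(3,3)=  → 3/4 unlike.
Row 3: O(3,0)–O(3,1)= O(3,0)–O(4,0)= O(3,1)–O(3,2)= O(3,1)–X(4,1)≠ O(3,2)–O(3,3)= O(3,2)–O(4,2)= O(3,3)–O(4,3)=  → 1/7 unlike.
Row 4: O(4,0)–X(4,1)≠ O(4,0)–X(5,0)≠ X(4,1)–O(4,2)≠ X(4,1)–O(5,1)≠ O(4,2)–O(4,3)= O(4,2)–X(5,2)≠ O(4,3)–O(4,4)= O(4,3)–O(5,3)= O(4,4)–O(5,4)=  → 5/9 unlike.
Row 5: X(5,0)–O(5,1)≠ X(5,0)–O(6,0)≠ O(5,1)–X(5,2)≠ O(5,1)–X(6,1)≠ X(5,2)–O(5,3)≠ X(5,2)–O(6,2)≠ O(5,3)–O(5,4)= O(5,3)–X(6,3)≠  → 7/8 unlike.
Row 6: O(6,0)–X(6,1)≠ X(6,1)–O(6,2)≠ O(6,2)–X(6,3)≠  → 3/3 unlike.
Total adjacent occupied pairs: 44; unlike-type pairs: 23.

23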